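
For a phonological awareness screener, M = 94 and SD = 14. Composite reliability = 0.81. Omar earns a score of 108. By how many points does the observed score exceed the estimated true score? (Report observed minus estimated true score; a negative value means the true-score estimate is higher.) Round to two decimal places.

T̂ = ρX + (1 − ρ)μ
  = 0.81 × 108 + 0.19 × 94
  = 87.48 + 17.86
  = 105.3400
  ≈ 105.340
X − T̂ = 108 − 105.340 = 2.660 → 2.66

2.66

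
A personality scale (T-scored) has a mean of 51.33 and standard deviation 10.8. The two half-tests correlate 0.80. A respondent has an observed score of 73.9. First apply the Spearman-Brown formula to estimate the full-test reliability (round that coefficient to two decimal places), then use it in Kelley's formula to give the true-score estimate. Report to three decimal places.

Spearman-Brown: ρ = 2r/(1 + r) = 2(0.80)/(1 + 0.80) = 1.600/1.80 = 0.8889 → 0.89
T̂ = ρX + (1 − ρ)μ
  = 0.89 × 73.9 + 0.11 × 51.33
  = 65.771 + 5.6463
  = 71.4173
  ≈ 71.417

71.417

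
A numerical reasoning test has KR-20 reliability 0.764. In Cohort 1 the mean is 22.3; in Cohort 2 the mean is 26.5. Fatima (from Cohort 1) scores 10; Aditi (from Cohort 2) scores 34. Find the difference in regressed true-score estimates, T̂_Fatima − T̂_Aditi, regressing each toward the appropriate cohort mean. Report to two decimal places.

-19.33

T̂_Fatima = 0.764(10) + 0.236(22.3) = 12.9028
T̂_Aditi = 0.764(34) + 0.236(26.5) = 32.2300
Difference = 12.9028 − 32.2300 = -19.3272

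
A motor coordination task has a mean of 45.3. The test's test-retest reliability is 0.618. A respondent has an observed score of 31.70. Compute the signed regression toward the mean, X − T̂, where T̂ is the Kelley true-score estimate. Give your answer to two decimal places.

Regress the observed score toward the mean by the unreliability: T̂ = 0.618·31.70 + 0.382·45.3 = 19.59060 + 17.3046 = 36.8952.
X − T̂ = 31.70 − 36.895 = -5.195 → -5.20

-5.20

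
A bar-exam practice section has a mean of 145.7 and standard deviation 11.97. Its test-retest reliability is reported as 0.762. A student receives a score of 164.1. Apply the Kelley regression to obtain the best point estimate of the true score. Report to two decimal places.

T̂ = ρX + (1 − ρ)μ
  = 0.762 × 164.1 + 0.238 × 145.7
  = 125.0442 + 34.6766
  = 159.721
  ≈ 159.72

159.72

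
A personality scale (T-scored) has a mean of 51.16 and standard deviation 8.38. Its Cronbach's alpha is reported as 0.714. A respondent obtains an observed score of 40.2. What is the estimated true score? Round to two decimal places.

T̂ = ρX + (1 − ρ)μ
  = 0.714 × 40.2 + 0.286 × 51.16
  = 28.7028 + 14.63176
  = 43.335
  ≈ 43.33

43.33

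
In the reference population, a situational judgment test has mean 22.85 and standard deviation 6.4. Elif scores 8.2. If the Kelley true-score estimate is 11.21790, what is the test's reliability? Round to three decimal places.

0.794

T̂ = ρX + (1 − ρ)μ  ⇒  T̂ − μ = ρ(X − μ)
ρ = (T̂ − μ)/(X − μ) = (11.21790 − 22.85) / (8.2 − 22.85) = -11.63210 / -14.65 = 0.79400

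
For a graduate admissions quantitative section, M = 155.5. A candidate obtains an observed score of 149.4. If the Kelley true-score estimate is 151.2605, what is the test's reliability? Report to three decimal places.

T̂ = ρX + (1 − ρ)μ  ⇒  T̂ − μ = ρ(X − μ)
ρ = (T̂ − μ)/(X − μ) = (151.2605 − 155.5) / (149.4 − 155.5) = -4.2395 / -6.1 = 0.69500

0.695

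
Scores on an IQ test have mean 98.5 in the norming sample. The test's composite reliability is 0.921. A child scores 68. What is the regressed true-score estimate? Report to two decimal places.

T̂ = ρX + (1 − ρ)μ
  = 0.921 × 68 + 0.079 × 98.5
  = 62.628 + 7.7815
  = 70.409
  ≈ 70.41

70.41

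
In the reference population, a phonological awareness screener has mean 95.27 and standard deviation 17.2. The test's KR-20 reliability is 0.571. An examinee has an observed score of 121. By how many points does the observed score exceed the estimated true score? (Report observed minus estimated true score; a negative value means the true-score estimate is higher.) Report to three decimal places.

Regress the observed score toward the mean by the unreliability: T̂ = 0.571·121 + 0.429·95.27 = 69.091 + 40.87083 = 109.96183.
X − T̂ = 121 − 109.9618 = 11.0382 → 11.038

11.038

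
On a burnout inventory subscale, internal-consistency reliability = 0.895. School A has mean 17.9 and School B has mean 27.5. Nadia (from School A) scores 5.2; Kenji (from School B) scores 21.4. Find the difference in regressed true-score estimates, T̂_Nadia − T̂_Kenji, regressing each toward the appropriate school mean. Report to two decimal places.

-15.51

T̂_Nadia = 0.895(5.2) + 0.105(17.9) = 6.5335
T̂_Kenji = 0.895(21.4) + 0.105(27.5) = 22.0405
Difference = 6.5335 − 22.0405 = -15.5070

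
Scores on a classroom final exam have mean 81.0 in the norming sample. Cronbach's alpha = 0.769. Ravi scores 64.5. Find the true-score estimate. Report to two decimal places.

T̂ = 0.769(64.5) + 0.231(81.0) = 49.6005 + 18.7110 = 68.312 → 68.31

68.31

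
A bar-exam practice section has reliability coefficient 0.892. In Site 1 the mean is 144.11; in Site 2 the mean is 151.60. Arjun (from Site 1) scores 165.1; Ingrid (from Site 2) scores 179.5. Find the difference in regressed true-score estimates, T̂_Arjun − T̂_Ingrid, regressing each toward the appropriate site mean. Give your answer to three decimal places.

-13.654

T̂_Arjun = 0.892(165.1) + 0.108(144.11) = 162.83308
T̂_Ingrid = 0.892(179.5) + 0.108(151.60) = 176.48680
Difference = 162.83308 − 176.48680 = -13.65372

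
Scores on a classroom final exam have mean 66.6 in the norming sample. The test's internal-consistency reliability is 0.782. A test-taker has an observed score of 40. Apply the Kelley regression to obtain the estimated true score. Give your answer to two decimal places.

T̂ = 0.782(40) + 0.218(66.6) = 31.280 + 14.5188 = 45.799 → 45.80

45.80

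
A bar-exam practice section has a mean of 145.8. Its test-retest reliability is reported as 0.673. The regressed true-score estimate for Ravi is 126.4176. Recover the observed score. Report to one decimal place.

117.0

T̂ = ρX + (1 − ρ)μ  ⇒  X = (T̂ − (1 − ρ)μ) / ρ
X = (126.4176 − 0.327 × 145.8) / 0.673 = (126.4176 − 47.6766) / 0.673 = 78.7410 / 0.673 = 117.000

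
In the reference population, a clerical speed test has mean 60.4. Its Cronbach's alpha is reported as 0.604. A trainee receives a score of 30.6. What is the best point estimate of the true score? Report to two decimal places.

T̂ = ρX + (1 − ρ)μ
  = 0.604 × 30.6 + 0.396 × 60.4
  = 18.4824 + 23.9184
  = 42.401
  ≈ 42.40

42.40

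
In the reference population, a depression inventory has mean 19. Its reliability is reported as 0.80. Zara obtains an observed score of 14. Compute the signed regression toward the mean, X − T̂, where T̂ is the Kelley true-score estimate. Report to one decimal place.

-1.0

Weight the observed score by reliability and the mean by (1 − reliability): T̂ = 0.80·14 + 0.20·19 = 11.20 + 3.80 = 15.000.
X − T̂ = 14 − 15.00 = -1.00 → -1.0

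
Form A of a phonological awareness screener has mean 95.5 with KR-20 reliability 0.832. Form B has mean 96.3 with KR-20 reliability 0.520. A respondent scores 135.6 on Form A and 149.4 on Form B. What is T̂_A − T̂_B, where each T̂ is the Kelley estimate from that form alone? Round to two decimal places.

4.95

T̂_A = 0.832(135.6) + 0.168(95.5) = 128.8632
T̂_B = 0.520(149.4) + 0.480(96.3) = 123.9120
T̂_A − T̂_B = 4.9512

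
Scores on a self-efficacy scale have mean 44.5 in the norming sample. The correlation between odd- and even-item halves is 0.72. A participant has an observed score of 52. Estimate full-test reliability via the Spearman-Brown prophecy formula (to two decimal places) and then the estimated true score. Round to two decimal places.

Spearman-Brown: ρ = 2r/(1 + r) = 2(0.72)/(1 + 0.72) = 1.440/1.72 = 0.8372 → 0.84
T̂ = 0.84(52) + 0.16(44.5) = 43.68 + 7.120 = 50.800 → 50.80

50.80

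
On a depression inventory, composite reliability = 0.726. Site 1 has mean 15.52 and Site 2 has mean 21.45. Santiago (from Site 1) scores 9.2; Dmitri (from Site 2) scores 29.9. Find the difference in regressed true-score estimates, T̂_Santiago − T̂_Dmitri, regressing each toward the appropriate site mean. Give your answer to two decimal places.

-16.65

T̂_Santiago = 0.726(9.2) + 0.274(15.52) = 10.9317
T̂_Dmitri = 0.726(29.9) + 0.274(21.45) = 27.5847
Difference = 10.9317 − 27.5847 = -16.6530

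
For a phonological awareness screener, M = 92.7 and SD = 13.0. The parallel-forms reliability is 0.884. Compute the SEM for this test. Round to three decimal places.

SEM = SD · √(1 − ρ) = 13.0 × √0.116 = 13.0 × 0.3406 = 4.4276

4.428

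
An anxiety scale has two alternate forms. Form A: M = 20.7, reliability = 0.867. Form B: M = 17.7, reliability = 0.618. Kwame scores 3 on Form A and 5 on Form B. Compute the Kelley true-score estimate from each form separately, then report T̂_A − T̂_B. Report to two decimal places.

T̂_A = 0.867(3) + 0.133(20.7) = 5.3541
T̂_B = 0.618(5) + 0.382(17.7) = 9.8514
T̂_A − T̂_B = -4.4973

-4.50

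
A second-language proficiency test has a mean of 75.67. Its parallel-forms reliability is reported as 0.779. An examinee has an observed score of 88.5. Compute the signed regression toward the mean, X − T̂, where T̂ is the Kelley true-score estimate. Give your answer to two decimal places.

T̂ = 0.779(88.5) + 0.221(75.67) = 68.9415 + 16.72307 = 85.6646 → 85.665
X − T̂ = 88.5 − 85.665 = 2.835 → 2.84

2.84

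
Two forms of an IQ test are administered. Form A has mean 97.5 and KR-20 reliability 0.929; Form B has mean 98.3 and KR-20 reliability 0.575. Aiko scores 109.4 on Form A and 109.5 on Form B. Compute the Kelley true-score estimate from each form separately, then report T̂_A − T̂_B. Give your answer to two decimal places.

T̂_A = 0.929(109.4) + 0.071(97.5) = 108.5551
T̂_B = 0.575(109.5) + 0.425(98.3) = 104.7400
T̂_A − T̂_B = 3.8151

3.82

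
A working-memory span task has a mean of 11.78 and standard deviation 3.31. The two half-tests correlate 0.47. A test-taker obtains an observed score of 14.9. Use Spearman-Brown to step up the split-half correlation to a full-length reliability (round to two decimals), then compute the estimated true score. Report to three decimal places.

Spearman-Brown: ρ = 2r/(1 + r) = 2(0.47)/(1 + 0.47) = 0.940/1.47 = 0.6395 → 0.64
Regress the observed score toward the mean by the unreliability: T̂ = 0.64·14.9 + 0.36·11.78 = 9.536 + 4.2408 = 13.7768.

13.777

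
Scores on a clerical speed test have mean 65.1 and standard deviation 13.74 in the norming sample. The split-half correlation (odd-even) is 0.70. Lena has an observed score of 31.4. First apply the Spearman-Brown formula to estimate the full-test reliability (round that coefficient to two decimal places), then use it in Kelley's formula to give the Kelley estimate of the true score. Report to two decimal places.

37.47

Spearman-Brown: ρ = 2r/(1 + r) = 2(0.70)/(1 + 0.70) = 1.400/1.70 = 0.8235 → 0.82
Weight the observed score by reliability and the mean by (1 − reliability): T̂ = 0.82·31.4 + 0.18·65.1 = 25.748 + 11.718 = 37.466.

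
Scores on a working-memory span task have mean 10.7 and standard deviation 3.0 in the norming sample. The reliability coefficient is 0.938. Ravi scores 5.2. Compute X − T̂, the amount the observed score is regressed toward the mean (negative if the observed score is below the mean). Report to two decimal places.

-0.34

Regress the observed score toward the mean by the unreliability: T̂ = 0.938·5.2 + 0.062·10.7 = 4.8776 + 0.6634 = 5.5410.
X − T̂ = 5.2 − 5.541 = -0.341 → -0.34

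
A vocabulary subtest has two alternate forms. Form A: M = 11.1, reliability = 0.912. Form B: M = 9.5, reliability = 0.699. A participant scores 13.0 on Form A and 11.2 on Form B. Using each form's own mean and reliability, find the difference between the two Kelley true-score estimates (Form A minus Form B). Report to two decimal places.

T̂_A = 0.912(13.0) + 0.088(11.1) = 12.8328
T̂_B = 0.699(11.2) + 0.301(9.5) = 10.6883
T̂_A − T̂_B = 2.1445

2.14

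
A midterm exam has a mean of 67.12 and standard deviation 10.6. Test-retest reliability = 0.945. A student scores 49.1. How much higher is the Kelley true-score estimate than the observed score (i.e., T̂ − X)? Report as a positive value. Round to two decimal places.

T̂ = 0.945(49.1) + 0.055(67.12) = 46.3995 + 3.69160 = 50.0911 → 50.091
T̂ − X = 50.091 − 49.1 = 0.991 → 0.99

0.99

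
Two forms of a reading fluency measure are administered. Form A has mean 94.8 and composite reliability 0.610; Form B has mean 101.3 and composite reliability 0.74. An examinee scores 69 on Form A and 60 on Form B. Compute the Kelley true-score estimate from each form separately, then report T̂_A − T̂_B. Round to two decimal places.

8.32

T̂_A = 0.610(69) + 0.390(94.8) = 79.0620
T̂_B = 0.74(60) + 0.26(101.3) = 70.7380
T̂_A − T̂_B = 8.3240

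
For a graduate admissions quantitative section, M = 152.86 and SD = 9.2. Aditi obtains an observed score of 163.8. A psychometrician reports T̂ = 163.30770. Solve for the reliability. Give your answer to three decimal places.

0.955

T̂ = ρX + (1 − ρ)μ  ⇒  T̂ − μ = ρ(X − μ)
ρ = (T̂ − μ)/(X − μ) = (163.30770 − 152.86) / (163.8 − 152.86) = 10.44770 / 10.94 = 0.95500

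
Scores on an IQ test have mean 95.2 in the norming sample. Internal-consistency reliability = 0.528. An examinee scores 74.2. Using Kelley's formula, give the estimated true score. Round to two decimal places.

84.11

T̂ = 0.528(74.2) + 0.472(95.2) = 39.1776 + 44.9344 = 84.112 → 84.11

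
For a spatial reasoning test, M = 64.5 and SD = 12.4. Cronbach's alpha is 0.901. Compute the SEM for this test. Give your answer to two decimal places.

SEM = SD · √(1 − ρ) = 12.4 × √0.099 = 12.4 × 0.3146 = 3.902

3.90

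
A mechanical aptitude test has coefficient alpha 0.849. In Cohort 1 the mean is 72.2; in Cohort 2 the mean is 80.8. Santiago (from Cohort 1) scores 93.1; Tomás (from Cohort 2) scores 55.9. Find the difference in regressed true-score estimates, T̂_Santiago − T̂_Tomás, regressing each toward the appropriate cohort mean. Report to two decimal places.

T̂_Santiago = 0.849(93.1) + 0.151(72.2) = 89.9441
T̂_Tomás = 0.849(55.9) + 0.151(80.8) = 59.6599
Difference = 89.9441 − 59.6599 = 30.2842

30.28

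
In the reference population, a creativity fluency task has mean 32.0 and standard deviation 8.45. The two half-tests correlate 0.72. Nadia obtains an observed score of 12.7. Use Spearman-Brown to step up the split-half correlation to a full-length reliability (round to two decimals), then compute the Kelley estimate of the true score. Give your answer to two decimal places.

15.79

Spearman-Brown: ρ = 2r/(1 + r) = 2(0.72)/(1 + 0.72) = 1.440/1.72 = 0.8372 → 0.84
Weight the observed score by reliability and the mean by (1 − reliability): T̂ = 0.84·12.7 + 0.16·32.0 = 10.668 + 5.120 = 15.788.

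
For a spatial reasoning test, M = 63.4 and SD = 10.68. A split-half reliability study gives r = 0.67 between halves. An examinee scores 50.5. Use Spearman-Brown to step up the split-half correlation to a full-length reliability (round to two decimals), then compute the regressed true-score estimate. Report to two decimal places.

53.08

Spearman-Brown: ρ = 2r/(1 + r) = 2(0.67)/(1 + 0.67) = 1.340/1.67 = 0.8024 → 0.80
T̂ = ρX + (1 − ρ)μ
  = 0.80 × 50.5 + 0.20 × 63.4
  = 40.400 + 12.680
  = 53.080
  ≈ 53.08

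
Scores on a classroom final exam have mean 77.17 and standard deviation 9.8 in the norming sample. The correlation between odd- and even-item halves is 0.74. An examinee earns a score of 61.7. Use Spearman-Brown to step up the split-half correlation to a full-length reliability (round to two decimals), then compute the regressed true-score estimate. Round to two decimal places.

Spearman-Brown: ρ = 2r/(1 + r) = 2(0.74)/(1 + 0.74) = 1.480/1.74 = 0.8506 → 0.85
T̂ = 0.85(61.7) + 0.15(77.17) = 52.445 + 11.5755 = 64.020 → 64.02

64.02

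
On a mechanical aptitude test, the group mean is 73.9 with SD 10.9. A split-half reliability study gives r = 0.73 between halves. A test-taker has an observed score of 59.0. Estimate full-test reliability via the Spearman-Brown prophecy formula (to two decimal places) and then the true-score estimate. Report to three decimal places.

61.384

Spearman-Brown: ρ = 2r/(1 + r) = 2(0.73)/(1 + 0.73) = 1.460/1.73 = 0.8439 → 0.84
T̂ = ρX + (1 − ρ)μ
  = 0.84 × 59.0 + 0.16 × 73.9
  = 49.560 + 11.824
  = 61.3840
  ≈ 61.384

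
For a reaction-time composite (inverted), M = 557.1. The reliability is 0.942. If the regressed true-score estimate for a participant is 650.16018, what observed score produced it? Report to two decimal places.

655.89

T̂ = ρX + (1 − ρ)μ  ⇒  X = (T̂ − (1 − ρ)μ) / ρ
X = (650.16018 − 0.058 × 557.1) / 0.942 = (650.16018 − 32.3118) / 0.942 = 617.84838 / 0.942 = 655.8900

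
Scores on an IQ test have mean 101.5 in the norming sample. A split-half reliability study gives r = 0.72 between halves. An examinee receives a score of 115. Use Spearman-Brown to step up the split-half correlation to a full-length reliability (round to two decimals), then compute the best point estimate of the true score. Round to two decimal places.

Spearman-Brown: ρ = 2r/(1 + r) = 2(0.72)/(1 + 0.72) = 1.440/1.72 = 0.8372 → 0.84
T̂ = 0.84(115) + 0.16(101.5) = 96.60 + 16.240 = 112.840 → 112.84

112.84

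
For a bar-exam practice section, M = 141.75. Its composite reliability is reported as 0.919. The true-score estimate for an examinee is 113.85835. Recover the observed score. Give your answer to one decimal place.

111.4

T̂ = ρX + (1 − ρ)μ  ⇒  X = (T̂ − (1 − ρ)μ) / ρ
X = (113.85835 − 0.081 × 141.75) / 0.919 = (113.85835 − 11.48175) / 0.919 = 102.37660 / 0.919 = 111.400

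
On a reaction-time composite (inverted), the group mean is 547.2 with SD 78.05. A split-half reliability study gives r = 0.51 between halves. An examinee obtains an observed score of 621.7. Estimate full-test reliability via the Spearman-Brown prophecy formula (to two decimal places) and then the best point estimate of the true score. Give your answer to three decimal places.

597.860

Spearman-Brown: ρ = 2r/(1 + r) = 2(0.51)/(1 + 0.51) = 1.020/1.51 = 0.6755 → 0.68
T̂ = ρX + (1 − ρ)μ
  = 0.68 × 621.7 + 0.32 × 547.2
  = 422.756 + 175.104
  = 597.8600
  ≈ 597.860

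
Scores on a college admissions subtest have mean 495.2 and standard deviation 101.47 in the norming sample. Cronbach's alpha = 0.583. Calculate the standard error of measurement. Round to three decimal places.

SEM = SD · √(1 − ρ) = 101.47 × √0.417 = 101.47 × 0.6458 = 65.5248

65.525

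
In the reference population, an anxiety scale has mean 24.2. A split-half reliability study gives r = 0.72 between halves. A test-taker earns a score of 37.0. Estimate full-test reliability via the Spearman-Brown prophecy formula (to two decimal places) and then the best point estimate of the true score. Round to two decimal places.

Spearman-Brown: ρ = 2r/(1 + r) = 2(0.72)/(1 + 0.72) = 1.440/1.72 = 0.8372 → 0.84
Kelley's formula gives T̂ = 0.84·37.0 + 0.16·24.2 = 31.080 + 3.872 = 34.952.

34.95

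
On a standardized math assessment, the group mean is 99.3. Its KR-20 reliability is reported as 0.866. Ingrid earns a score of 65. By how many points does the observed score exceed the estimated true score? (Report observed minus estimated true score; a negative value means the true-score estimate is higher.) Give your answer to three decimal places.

T̂ = ρX + (1 − ρ)μ
  = 0.866 × 65 + 0.134 × 99.3
  = 56.290 + 13.3062
  = 69.59620
  ≈ 69.5962
X − T̂ = 65 − 69.5962 = -4.5962 → -4.596

-4.596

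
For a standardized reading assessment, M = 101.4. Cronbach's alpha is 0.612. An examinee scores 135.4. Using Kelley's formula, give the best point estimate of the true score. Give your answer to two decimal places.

T̂ = 0.612(135.4) + 0.388(101.4) = 82.8648 + 39.3432 = 122.208 → 122.21

122.21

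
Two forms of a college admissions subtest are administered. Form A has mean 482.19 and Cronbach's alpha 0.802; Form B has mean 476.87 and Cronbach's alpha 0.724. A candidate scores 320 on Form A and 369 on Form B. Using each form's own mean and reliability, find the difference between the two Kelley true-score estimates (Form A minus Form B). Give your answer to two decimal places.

T̂_A = 0.802(320) + 0.198(482.19) = 352.1136
T̂_B = 0.724(369) + 0.276(476.87) = 398.7721
T̂_A − T̂_B = -46.6585

-46.66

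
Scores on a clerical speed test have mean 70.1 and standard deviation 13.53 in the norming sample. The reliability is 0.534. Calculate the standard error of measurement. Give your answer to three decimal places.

9.236

SEM = SD · √(1 − ρ) = 13.53 × √0.466 = 13.53 × 0.6826 = 9.2361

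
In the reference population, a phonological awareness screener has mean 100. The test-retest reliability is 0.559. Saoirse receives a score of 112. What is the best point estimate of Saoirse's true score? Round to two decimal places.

Weight the observed score by reliability and the mean by (1 − reliability): T̂ = 0.559·112 + 0.441·100 = 62.608 + 44.100 = 106.708.

106.71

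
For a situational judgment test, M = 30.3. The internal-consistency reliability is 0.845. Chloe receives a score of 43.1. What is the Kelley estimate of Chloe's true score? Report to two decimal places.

Weight the observed score by reliability and the mean by (1 − reliability): T̂ = 0.845·43.1 + 0.155·30.3 = 36.4195 + 4.6965 = 41.116.

41.12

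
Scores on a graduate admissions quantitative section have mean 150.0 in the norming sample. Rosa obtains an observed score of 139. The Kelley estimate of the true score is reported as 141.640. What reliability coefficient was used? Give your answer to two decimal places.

T̂ = ρX + (1 − ρ)μ  ⇒  T̂ − μ = ρ(X − μ)
ρ = (T̂ − μ)/(X − μ) = (141.640 − 150.0) / (139 − 150.0) = -8.360 / -11.0 = 0.7600

0.76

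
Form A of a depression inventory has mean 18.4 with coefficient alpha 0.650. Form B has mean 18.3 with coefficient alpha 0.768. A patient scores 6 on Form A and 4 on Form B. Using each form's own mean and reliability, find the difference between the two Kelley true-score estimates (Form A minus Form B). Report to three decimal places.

3.022

T̂_A = 0.650(6) + 0.350(18.4) = 10.34000
T̂_B = 0.768(4) + 0.232(18.3) = 7.31760
T̂_A − T̂_B = 3.02240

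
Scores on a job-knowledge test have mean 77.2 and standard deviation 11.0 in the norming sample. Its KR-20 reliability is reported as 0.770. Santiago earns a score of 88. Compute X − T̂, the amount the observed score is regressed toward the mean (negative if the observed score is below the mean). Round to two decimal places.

Regress the observed score toward the mean by the unreliability: T̂ = 0.770·88 + 0.230·77.2 = 67.760 + 17.7560 = 85.5160.
X − T̂ = 88 − 85.516 = 2.484 → 2.48

2.48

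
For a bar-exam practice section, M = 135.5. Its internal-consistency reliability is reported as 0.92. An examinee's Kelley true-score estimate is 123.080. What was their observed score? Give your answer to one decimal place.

T̂ = ρX + (1 − ρ)μ  ⇒  X = (T̂ − (1 − ρ)μ) / ρ
X = (123.080 − 0.08 × 135.5) / 0.92 = (123.080 − 10.840) / 0.92 = 112.240 / 0.92 = 122.000

122.0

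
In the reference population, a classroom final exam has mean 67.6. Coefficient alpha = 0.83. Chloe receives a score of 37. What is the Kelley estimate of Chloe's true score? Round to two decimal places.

Weight the observed score by reliability and the mean by (1 − reliability): T̂ = 0.83·37 + 0.17·67.6 = 30.71 + 11.492 = 42.202.

42.20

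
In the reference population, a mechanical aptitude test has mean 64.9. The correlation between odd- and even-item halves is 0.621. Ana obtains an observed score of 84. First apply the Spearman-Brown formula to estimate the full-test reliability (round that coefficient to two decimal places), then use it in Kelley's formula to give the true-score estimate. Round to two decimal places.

79.61

Spearman-Brown: ρ = 2r/(1 + r) = 2(0.621)/(1 + 0.621) = 1.2420/1.621 = 0.7662 → 0.77
Regress the observed score toward the mean by the unreliability: T̂ = 0.77·84 + 0.23·64.9 = 64.68 + 14.927 = 79.607.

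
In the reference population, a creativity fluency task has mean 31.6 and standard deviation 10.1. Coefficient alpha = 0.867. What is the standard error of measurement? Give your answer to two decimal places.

SEM = SD · √(1 − ρ) = 10.1 × √0.133 = 10.1 × 0.3647 = 3.683

3.68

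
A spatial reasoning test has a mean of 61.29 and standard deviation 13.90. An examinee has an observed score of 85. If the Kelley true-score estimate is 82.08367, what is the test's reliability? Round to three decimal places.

T̂ = ρX + (1 − ρ)μ  ⇒  T̂ − μ = ρ(X − μ)
ρ = (T̂ − μ)/(X − μ) = (82.08367 − 61.29) / (85 − 61.29) = 20.79367 / 23.71 = 0.87700

0.877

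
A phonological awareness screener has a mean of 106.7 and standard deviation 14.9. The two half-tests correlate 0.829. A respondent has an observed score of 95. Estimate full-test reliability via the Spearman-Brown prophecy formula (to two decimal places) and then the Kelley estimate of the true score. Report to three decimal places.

Spearman-Brown: ρ = 2r/(1 + r) = 2(0.829)/(1 + 0.829) = 1.6580/1.829 = 0.9065 → 0.91
T̂ = ρX + (1 − ρ)μ
  = 0.91 × 95 + 0.09 × 106.7
  = 86.45 + 9.603
  = 96.0530
  ≈ 96.053

96.053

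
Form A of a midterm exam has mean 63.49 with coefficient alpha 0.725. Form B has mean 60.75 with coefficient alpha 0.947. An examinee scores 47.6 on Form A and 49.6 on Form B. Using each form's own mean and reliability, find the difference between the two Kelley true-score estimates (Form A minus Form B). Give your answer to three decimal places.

1.779

T̂_A = 0.725(47.6) + 0.275(63.49) = 51.96975
T̂_B = 0.947(49.6) + 0.053(60.75) = 50.19095
T̂_A − T̂_B = 1.77880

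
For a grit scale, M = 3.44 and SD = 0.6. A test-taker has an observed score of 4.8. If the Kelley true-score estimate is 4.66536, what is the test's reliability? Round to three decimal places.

0.901

T̂ = ρX + (1 − ρ)μ  ⇒  T̂ − μ = ρ(X − μ)
ρ = (T̂ − μ)/(X − μ) = (4.66536 − 3.44) / (4.8 − 3.44) = 1.22536 / 1.36 = 0.90100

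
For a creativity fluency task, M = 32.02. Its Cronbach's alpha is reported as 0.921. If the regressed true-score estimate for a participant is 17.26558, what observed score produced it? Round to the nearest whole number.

T̂ = ρX + (1 − ρ)μ  ⇒  X = (T̂ − (1 − ρ)μ) / ρ
X = (17.26558 − 0.079 × 32.02) / 0.921 = (17.26558 − 2.52958) / 0.921 = 14.73600 / 0.921 = 16.00

16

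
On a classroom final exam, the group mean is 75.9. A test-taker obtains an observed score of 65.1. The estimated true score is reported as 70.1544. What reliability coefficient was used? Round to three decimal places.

0.532

T̂ = ρX + (1 − ρ)μ  ⇒  T̂ − μ = ρ(X − μ)
ρ = (T̂ − μ)/(X − μ) = (70.1544 − 75.9) / (65.1 − 75.9) = -5.7456 / -10.8 = 0.53200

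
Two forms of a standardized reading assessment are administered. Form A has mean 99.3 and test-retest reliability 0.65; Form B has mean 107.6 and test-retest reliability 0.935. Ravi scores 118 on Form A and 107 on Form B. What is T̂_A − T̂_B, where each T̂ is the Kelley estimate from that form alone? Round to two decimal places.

T̂_A = 0.65(118) + 0.35(99.3) = 111.4550
T̂_B = 0.935(107) + 0.065(107.6) = 107.0390
T̂_A − T̂_B = 4.4160

4.42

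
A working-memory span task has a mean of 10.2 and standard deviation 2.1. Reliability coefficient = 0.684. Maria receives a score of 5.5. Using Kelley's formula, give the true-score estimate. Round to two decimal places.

T̂ = ρX + (1 − ρ)μ
  = 0.684 × 5.5 + 0.316 × 10.2
  = 3.7620 + 3.2232
  = 6.985
  ≈ 6.99

6.99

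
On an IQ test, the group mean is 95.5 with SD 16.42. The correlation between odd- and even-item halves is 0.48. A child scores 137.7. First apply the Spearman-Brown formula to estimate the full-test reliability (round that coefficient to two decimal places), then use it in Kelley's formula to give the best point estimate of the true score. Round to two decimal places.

122.93

Spearman-Brown: ρ = 2r/(1 + r) = 2(0.48)/(1 + 0.48) = 0.960/1.48 = 0.6486 → 0.65
Weight the observed score by reliability and the mean by (1 − reliability): T̂ = 0.65·137.7 + 0.35·95.5 = 89.505 + 33.425 = 122.930.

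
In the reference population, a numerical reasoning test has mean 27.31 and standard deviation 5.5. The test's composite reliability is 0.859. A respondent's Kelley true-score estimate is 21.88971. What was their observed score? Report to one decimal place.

T̂ = ρX + (1 − ρ)μ  ⇒  X = (T̂ − (1 − ρ)μ) / ρ
X = (21.88971 − 0.141 × 27.31) / 0.859 = (21.88971 − 3.85071) / 0.859 = 18.03900 / 0.859 = 21.000

21.0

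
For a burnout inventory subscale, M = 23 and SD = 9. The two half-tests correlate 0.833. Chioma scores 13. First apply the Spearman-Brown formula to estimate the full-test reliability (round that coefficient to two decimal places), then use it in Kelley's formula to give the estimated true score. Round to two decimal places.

Spearman-Brown: ρ = 2r/(1 + r) = 2(0.833)/(1 + 0.833) = 1.6660/1.833 = 0.9089 → 0.91
Weight the observed score by reliability and the mean by (1 − reliability): T̂ = 0.91·13 + 0.09·23 = 11.83 + 2.07 = 13.900.

13.90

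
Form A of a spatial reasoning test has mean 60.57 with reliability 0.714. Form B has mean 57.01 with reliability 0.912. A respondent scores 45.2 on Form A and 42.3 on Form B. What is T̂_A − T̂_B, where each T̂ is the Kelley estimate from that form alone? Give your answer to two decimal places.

6.00

T̂_A = 0.714(45.2) + 0.286(60.57) = 49.5958
T̂_B = 0.912(42.3) + 0.088(57.01) = 43.5945
T̂_A − T̂_B = 6.0013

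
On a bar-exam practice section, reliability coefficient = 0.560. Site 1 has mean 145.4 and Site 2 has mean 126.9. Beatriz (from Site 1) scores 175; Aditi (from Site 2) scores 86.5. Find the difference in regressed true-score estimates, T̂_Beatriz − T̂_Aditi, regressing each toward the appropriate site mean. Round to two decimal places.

T̂_Beatriz = 0.560(175) + 0.440(145.4) = 161.9760
T̂_Aditi = 0.560(86.5) + 0.440(126.9) = 104.2760
Difference = 161.9760 − 104.2760 = 57.7000

57.70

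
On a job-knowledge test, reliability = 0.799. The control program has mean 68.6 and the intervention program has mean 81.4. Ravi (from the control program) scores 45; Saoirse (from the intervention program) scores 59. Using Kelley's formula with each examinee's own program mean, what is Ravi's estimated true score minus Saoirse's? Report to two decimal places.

T̂_Ravi = 0.799(45) + 0.201(68.6) = 49.7436
T̂_Saoirse = 0.799(59) + 0.201(81.4) = 63.5024
Difference = 49.7436 − 63.5024 = -13.7588

-13.76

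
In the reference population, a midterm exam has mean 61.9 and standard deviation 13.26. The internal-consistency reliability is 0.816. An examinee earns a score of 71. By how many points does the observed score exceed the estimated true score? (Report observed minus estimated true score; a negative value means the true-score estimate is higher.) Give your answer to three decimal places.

Weight the observed score by reliability and the mean by (1 − reliability): T̂ = 0.816·71 + 0.184·61.9 = 57.936 + 11.3896 = 69.32560.
X − T̂ = 71 − 69.3256 = 1.6744 → 1.674

1.674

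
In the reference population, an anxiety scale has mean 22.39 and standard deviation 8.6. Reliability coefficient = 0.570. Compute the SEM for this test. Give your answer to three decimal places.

SEM = SD · √(1 − ρ) = 8.6 × √0.430 = 8.6 × 0.6557 = 5.6394

5.639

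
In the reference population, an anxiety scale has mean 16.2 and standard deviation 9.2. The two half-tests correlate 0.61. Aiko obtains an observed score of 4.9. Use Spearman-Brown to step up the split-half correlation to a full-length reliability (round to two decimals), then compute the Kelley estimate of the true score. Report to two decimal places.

7.61

Spearman-Brown: ρ = 2r/(1 + r) = 2(0.61)/(1 + 0.61) = 1.220/1.61 = 0.7578 → 0.76
T̂ = 0.76(4.9) + 0.24(16.2) = 3.724 + 3.888 = 7.612 → 7.61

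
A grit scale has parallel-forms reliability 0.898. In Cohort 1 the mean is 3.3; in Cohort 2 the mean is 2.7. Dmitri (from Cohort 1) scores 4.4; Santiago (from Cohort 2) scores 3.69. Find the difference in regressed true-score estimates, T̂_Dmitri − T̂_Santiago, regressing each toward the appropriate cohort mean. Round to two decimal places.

T̂_Dmitri = 0.898(4.4) + 0.102(3.3) = 4.2878
T̂_Santiago = 0.898(3.69) + 0.102(2.7) = 3.5890
Difference = 4.2878 − 3.5890 = 0.6988

0.70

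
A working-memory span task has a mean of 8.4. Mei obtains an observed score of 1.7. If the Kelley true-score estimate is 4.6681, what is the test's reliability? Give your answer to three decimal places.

T̂ = ρX + (1 − ρ)μ  ⇒  T̂ − μ = ρ(X − μ)
ρ = (T̂ − μ)/(X − μ) = (4.6681 − 8.4) / (1.7 − 8.4) = -3.7319 / -6.7 = 0.55700

0.557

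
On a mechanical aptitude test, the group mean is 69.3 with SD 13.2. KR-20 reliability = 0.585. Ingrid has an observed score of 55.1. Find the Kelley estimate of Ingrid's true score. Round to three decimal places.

60.993

Kelley's formula gives T̂ = 0.585·55.1 + 0.415·69.3 = 32.2335 + 28.7595 = 60.9930.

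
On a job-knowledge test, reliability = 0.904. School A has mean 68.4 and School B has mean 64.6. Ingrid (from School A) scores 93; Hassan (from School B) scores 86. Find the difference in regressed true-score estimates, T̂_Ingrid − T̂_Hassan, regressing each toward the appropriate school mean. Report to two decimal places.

6.69

T̂_Ingrid = 0.904(93) + 0.096(68.4) = 90.6384
T̂_Hassan = 0.904(86) + 0.096(64.6) = 83.9456
Difference = 90.6384 − 83.9456 = 6.6928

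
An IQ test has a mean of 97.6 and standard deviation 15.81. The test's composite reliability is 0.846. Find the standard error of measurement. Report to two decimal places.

SEM = SD · √(1 − ρ) = 15.81 × √0.154 = 15.81 × 0.3924 = 6.204

6.20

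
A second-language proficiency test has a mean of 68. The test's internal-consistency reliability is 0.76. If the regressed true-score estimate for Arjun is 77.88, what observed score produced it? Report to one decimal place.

81.0

T̂ = ρX + (1 − ρ)μ  ⇒  X = (T̂ − (1 − ρ)μ) / ρ
X = (77.88 − 0.24 × 68) / 0.76 = (77.88 − 16.32) / 0.76 = 61.56 / 0.76 = 81.000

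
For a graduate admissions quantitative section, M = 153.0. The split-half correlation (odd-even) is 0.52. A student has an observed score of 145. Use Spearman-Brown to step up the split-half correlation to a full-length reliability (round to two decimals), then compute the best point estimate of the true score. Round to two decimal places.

Spearman-Brown: ρ = 2r/(1 + r) = 2(0.52)/(1 + 0.52) = 1.040/1.52 = 0.6842 → 0.68
T̂ = 0.68(145) + 0.32(153.0) = 98.60 + 48.960 = 147.560 → 147.56

147.56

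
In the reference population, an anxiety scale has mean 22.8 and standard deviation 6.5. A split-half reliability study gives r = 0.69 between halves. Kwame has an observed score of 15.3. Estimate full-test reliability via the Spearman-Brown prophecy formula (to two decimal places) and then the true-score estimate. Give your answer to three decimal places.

Spearman-Brown: ρ = 2r/(1 + r) = 2(0.69)/(1 + 0.69) = 1.380/1.69 = 0.8166 → 0.82
T̂ = ρX + (1 − ρ)μ
  = 0.82 × 15.3 + 0.18 × 22.8
  = 12.546 + 4.104
  = 16.6500
  ≈ 16.650

16.650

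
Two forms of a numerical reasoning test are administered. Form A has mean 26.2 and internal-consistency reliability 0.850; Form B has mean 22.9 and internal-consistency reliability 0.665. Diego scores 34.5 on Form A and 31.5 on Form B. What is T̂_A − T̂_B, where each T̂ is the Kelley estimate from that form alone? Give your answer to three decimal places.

T̂_A = 0.850(34.5) + 0.150(26.2) = 33.25500
T̂_B = 0.665(31.5) + 0.335(22.9) = 28.61900
T̂_A − T̂_B = 4.63600

4.636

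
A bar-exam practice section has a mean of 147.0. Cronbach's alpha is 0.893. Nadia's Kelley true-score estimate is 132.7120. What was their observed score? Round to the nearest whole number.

T̂ = ρX + (1 − ρ)μ  ⇒  X = (T̂ − (1 − ρ)μ) / ρ
X = (132.7120 − 0.107 × 147.0) / 0.893 = (132.7120 − 15.7290) / 0.893 = 116.9830 / 0.893 = 131.00

131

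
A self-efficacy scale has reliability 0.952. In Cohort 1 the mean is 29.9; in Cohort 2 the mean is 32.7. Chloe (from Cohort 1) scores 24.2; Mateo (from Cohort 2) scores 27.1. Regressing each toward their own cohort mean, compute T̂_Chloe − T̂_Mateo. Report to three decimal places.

T̂_Chloe = 0.952(24.2) + 0.048(29.9) = 24.47360
T̂_Mateo = 0.952(27.1) + 0.048(32.7) = 27.36880
Difference = 24.47360 − 27.36880 = -2.89520

-2.895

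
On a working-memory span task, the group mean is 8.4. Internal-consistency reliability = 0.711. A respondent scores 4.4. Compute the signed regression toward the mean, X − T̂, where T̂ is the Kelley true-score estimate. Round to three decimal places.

T̂ = ρX + (1 − ρ)μ
  = 0.711 × 4.4 + 0.289 × 8.4
  = 3.1284 + 2.4276
  = 5.55600
  ≈ 5.5560
X − T̂ = 4.4 − 5.5560 = -1.1560 → -1.156

-1.156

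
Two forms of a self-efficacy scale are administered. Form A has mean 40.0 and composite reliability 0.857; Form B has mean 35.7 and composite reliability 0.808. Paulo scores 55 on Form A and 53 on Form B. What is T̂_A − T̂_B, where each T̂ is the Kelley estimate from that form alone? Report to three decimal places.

T̂_A = 0.857(55) + 0.143(40.0) = 52.85500
T̂_B = 0.808(53) + 0.192(35.7) = 49.67840
T̂_A − T̂_B = 3.17660

3.177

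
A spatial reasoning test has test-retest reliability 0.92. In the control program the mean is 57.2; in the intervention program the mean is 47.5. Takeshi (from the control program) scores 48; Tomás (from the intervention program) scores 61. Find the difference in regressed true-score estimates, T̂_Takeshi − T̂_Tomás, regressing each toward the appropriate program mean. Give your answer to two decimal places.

-11.18

T̂_Takeshi = 0.92(48) + 0.08(57.2) = 48.7360
T̂_Tomás = 0.92(61) + 0.08(47.5) = 59.9200
Difference = 48.7360 − 59.9200 = -11.1840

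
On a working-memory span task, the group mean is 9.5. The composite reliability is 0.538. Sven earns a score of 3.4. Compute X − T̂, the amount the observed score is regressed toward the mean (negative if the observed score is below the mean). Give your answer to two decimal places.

T̂ = ρX + (1 − ρ)μ
  = 0.538 × 3.4 + 0.462 × 9.5
  = 1.8292 + 4.3890
  = 6.2182
  ≈ 6.218
X − T̂ = 3.4 − 6.218 = -2.818 → -2.82

-2.82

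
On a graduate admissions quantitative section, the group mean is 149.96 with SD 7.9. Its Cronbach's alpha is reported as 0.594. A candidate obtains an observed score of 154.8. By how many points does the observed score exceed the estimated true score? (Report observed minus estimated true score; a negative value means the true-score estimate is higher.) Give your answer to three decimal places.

T̂ = ρX + (1 − ρ)μ
  = 0.594 × 154.8 + 0.406 × 149.96
  = 91.9512 + 60.88376
  = 152.83496
  ≈ 152.8350
X − T̂ = 154.8 − 152.8350 = 1.9650 → 1.965

1.965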